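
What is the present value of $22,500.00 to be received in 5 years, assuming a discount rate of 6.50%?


Present value formula: PV = FV / (1 + r)^t
PV = $22,500.00 / (1 + 0.065)^5
PV = $22,500.00 / 1.3700867
PV = $16,422.32

PV = FV / (1 + r)^t = $16,422.32


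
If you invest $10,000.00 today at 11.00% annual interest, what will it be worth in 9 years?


Future value formula: FV = PV × (1 + r)^t
FV = $10,000.00 × (1 + 0.11)^9
FV = $10,000.00 × 2.558037
FV = $25,580.37

FV = PV × (1 + r)^t = $25,580.37


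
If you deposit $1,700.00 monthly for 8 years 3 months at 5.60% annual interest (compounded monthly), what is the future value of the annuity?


Future value of an ordinary annuity: FV = PMT × ((1 + r)^n − 1) / r
Monthly rate r = 0.056/12 ≈ 0.00466667, n = 99
FV = $1,700.00 × ((1 + 0.056/12)^99 − 1) / (0.056/12)
FV = $1,700.00 × 125.472959
FV = $213,304.03

FV = PMT × ((1+r)^n - 1)/r = $213,304.03


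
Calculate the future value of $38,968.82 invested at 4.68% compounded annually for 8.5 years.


Compound interest formula: A = P(1 + r/n)^(nt)
A = $38,968.82 × (1 + 0.0468/1)^(1 × 8.5)
Growth factor: (1 + 0.0468/1)^8.5 = 1.4751683
A = $38,968.82 × 1.4751683
A = $57,485.57

A = P(1 + r/n)^(nt) = $57,485.57


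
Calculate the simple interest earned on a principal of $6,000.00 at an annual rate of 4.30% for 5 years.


Simple interest formula: I = P × r × t
I = $6,000.00 × 0.043 × 5
I = $1,290.00

I = P × r × t = $1,290.00


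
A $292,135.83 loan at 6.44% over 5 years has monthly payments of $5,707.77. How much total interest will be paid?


Total paid over the life of the loan = PMT × n.
Total paid = $5,707.77 × 60 = $342,466.20
Total interest = total paid − principal = $342,466.20 − $292,135.83 = $50,330.37

Total interest = (PMT × n) - PV = $50,330.37


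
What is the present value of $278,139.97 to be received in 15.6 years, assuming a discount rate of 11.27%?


Present value formula: PV = FV / (1 + r)^t
PV = $278,139.97 / (1 + 0.1127)^15.6
PV = $278,139.97 / 5.290518
PV = $52,573.30

PV = FV / (1 + r)^t = $52,573.30


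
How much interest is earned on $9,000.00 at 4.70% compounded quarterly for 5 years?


Compound interest earned = final amount − principal.
A = P(1 + r/n)^(nt) = $9,000.00 × (1 + 0.047/4)^(4 × 5) = $11,368.59
Interest = A − P = $11,368.59 − $9,000.00 = $2,368.59

Interest = A - P = $2,368.59


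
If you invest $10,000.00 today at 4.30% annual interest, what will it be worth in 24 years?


Future value formula: FV = PV × (1 + r)^t
FV = $10,000.00 × (1 + 0.043)^24
FV = $10,000.00 × 2.746777
FV = $27,467.77

FV = PV × (1 + r)^t = $27,467.77


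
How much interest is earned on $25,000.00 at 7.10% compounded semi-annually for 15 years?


Compound interest earned = final amount − principal.
A = P(1 + r/n)^(nt) = $25,000.00 × (1 + 0.071/2)^(2 × 15) = $71,193.95
Interest = A − P = $71,193.95 − $25,000.00 = $46,193.95

Interest = A - P = $46,193.95


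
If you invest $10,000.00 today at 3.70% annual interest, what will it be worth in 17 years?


Future value formula: FV = PV × (1 + r)^t
FV = $10,000.00 × (1 + 0.037)^17
FV = $10,000.00 × 1.854551
FV = $18,545.51

FV = PV × (1 + r)^t = $18,545.51


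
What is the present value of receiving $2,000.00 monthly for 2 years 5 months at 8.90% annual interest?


Present value of an ordinary annuity: PV = PMT × (1 − (1 + r)^(−n)) / r
Monthly rate r = 0.089/12 ≈ 0.00741667, n = 29
PV = $2,000.00 × (1 − (1 + 0.089/12)^(−29)) / (0.089/12)
PV = $2,000.00 × 26.007025
PV = $52,014.05

PV = PMT × (1-(1+r)^(-n))/r = $52,014.05


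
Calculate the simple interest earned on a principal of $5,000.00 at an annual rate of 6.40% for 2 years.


Simple interest formula: I = P × r × t
I = $5,000.00 × 0.064 × 2
I = $640.00

I = P × r × t = $640.00


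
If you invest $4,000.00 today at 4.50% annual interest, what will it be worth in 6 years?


Future value formula: FV = PV × (1 + r)^t
FV = $4,000.00 × (1 + 0.045)^6
FV = $4,000.00 × 1.302260
FV = $5,209.04

FV = PV × (1 + r)^t = $5,209.04


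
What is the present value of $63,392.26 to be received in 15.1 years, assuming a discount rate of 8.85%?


Present value formula: PV = FV / (1 + r)^t
PV = $63,392.26 / (1 + 0.0885)^15.1
PV = $63,392.26 / 3.5983992
PV = $17,616.79

PV = FV / (1 + r)^t = $17,616.79


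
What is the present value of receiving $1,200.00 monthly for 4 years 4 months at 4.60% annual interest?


Present value of an ordinary annuity: PV = PMT × (1 − (1 + r)^(−n)) / r
Monthly rate r = 0.046/12 ≈ 0.00383333, n = 52
PV = $1,200.00 × (1 − (1 + 0.046/12)^(−52)) / (0.046/12)
PV = $1,200.00 × 47.063732
PV = $56,476.48

PV = PMT × (1-(1+r)^(-n))/r = $56,476.48


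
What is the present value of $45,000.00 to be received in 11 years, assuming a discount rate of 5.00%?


Present value formula: PV = FV / (1 + r)^t
PV = $45,000.00 / (1 + 0.05)^11
PV = $45,000.00 / 1.710339
PV = $26,310.57

PV = FV / (1 + r)^t = $26,310.57


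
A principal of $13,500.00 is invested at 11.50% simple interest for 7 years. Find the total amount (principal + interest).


Total amount formula: A = P(1 + rt) = P + P·r·t
Interest: I = P × r × t = $13,500.00 × 0.115 × 7 = $10,867.50
A = P + I = $13,500.00 + $10,867.50 = $24,367.50

A = P + I = P(1 + rt) = $24,367.50


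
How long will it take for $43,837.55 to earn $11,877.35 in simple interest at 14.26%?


Rearrange the simple interest formula for t:
I = P × r × t  ⇒  t = I / (P × r)
t = $11,877.35 / ($43,837.55 × 0.1426)
t = 1.9

t = I/(P×r) = 1.9 years


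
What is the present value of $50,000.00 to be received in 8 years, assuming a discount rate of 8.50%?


Present value formula: PV = FV / (1 + r)^t
PV = $50,000.00 / (1 + 0.085)^8
PV = $50,000.00 / 1.9206043
PV = $26,033.47

PV = FV / (1 + r)^t = $26,033.47


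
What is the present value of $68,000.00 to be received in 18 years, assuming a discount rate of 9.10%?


Present value formula: PV = FV / (1 + r)^t
PV = $68,000.00 / (1 + 0.091)^18
PV = $68,000.00 / 4.795628
PV = $14,179.58

PV = FV / (1 + r)^t = $14,179.58


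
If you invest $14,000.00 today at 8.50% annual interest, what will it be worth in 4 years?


Future value formula: FV = PV × (1 + r)^t
FV = $14,000.00 × (1 + 0.085)^4
FV = $14,000.00 × 1.3858587
FV = $19,402.02

FV = PV × (1 + r)^t = $19,402.02


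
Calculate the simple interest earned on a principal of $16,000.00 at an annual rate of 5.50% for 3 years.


Simple interest formula: I = P × r × t
I = $16,000.00 × 0.055 × 3
I = $2,640.00

I = P × r × t = $2,640.00


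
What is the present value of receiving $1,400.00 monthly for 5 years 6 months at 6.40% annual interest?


Present value of an ordinary annuity: PV = PMT × (1 − (1 + r)^(−n)) / r
Monthly rate r = 0.064/12 ≈ 0.00533333, n = 66
PV = $1,400.00 × (1 − (1 + 0.064/12)^(−66)) / (0.064/12)
PV = $1,400.00 × 55.511580
PV = $77,716.21

PV = PMT × (1-(1+r)^(-n))/r = $77,716.21


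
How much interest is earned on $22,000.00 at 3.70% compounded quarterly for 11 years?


Compound interest earned = final amount − principal.
A = P(1 + r/n)^(nt) = $22,000.00 × (1 + 0.037/4)^(4 × 11) = $32,988.92
Interest = A − P = $32,988.92 − $22,000.00 = $10,988.92

Interest = A - P = $10,988.92


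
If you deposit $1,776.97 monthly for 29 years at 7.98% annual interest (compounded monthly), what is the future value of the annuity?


Future value of an ordinary annuity: FV = PMT × ((1 + r)^n − 1) / r
Monthly rate r = 0.0798/12 = 0.00665, n = 348
FV = $1,776.97 × ((1 + 0.0798/12)^348 − 1) / (0.0798/12)
FV = $1,776.97 × 1359.341299
FV = $2,415,508.71

FV = PMT × ((1+r)^n - 1)/r = $2,415,508.71


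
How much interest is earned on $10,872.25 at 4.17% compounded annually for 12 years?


Compound interest earned = final amount − principal.
A = P(1 + r/n)^(nt) = $10,872.25 × (1 + 0.0417/1)^(1 × 12) = $17,751.35
Interest = A − P = $17,751.35 − $10,872.25 = $6,879.10

Interest = A - P = $6,879.10


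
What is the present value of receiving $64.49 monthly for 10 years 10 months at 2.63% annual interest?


Present value of an ordinary annuity: PV = PMT × (1 − (1 + r)^(−n)) / r
Monthly rate r = 0.0263/12 ≈ 0.00219167, n = 130
PV = $64.49 × (1 − (1 + 0.0263/12)^(−130)) / (0.0263/12)
PV = $64.49 × 113.013795
PV = $7,288.26

PV = PMT × (1-(1+r)^(-n))/r = $7,288.26


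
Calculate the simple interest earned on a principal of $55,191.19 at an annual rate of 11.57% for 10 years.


Simple interest formula: I = P × r × t
I = $55,191.19 × 0.1157 × 10
I = $63,856.21

I = P × r × t = $63,856.21


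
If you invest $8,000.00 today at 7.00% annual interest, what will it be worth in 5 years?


Future value formula: FV = PV × (1 + r)^t
FV = $8,000.00 × (1 + 0.07)^5
FV = $8,000.00 × 1.4025517
FV = $11,220.41

FV = PV × (1 + r)^t = $11,220.41


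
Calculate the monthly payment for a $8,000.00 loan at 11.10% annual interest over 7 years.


Loan payment formula: PMT = PV × r / (1 − (1 + r)^(−n))
Monthly rate r = 0.111/12 = 0.00925, n = 84 months
Denominator: 1 − (1 + 0.111/12)^(−84) = 0.538572
PMT = $8,000.00 × (0.111/12) / 0.538572
PMT = $137.40 per month

PMT = PV × r / (1-(1+r)^(-n)) = $137.40/month


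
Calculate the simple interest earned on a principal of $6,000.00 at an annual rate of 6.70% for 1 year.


Simple interest formula: I = P × r × t
I = $6,000.00 × 0.067 × 1
I = $402.00

I = P × r × t = $402.00


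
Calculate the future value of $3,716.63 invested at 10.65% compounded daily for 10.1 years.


Compound interest formula: A = P(1 + r/n)^(nt)
A = $3,716.63 × (1 + 0.1065/365)^(365 × 10.1)
Growth factor: (1 + 0.1065/365)^3686.5 = 2.931438
A = $3,716.63 × 2.931438
A = $10,895.07

A = P(1 + r/n)^(nt) = $10,895.07


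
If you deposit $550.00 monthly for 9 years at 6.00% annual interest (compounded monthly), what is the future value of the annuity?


Future value of an ordinary annuity: FV = PMT × ((1 + r)^n − 1) / r
Monthly rate r = 0.06/12 = 0.005, n = 108
FV = $550.00 × ((1 + 0.06/12)^108 − 1) / (0.06/12)
FV = $550.00 × 142.7398998
FV = $78,506.94

FV = PMT × ((1+r)^n - 1)/r = $78,506.94


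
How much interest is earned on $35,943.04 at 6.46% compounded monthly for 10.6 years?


Compound interest earned = final amount − principal.
A = P(1 + r/n)^(nt) = $35,943.04 × (1 + 0.0646/12)^(12 × 10.6) = $71,154.88
Interest = A − P = $71,154.88 − $35,943.04 = $35,211.84

Interest = A - P = $35,211.84


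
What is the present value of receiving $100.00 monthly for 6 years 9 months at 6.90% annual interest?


Present value of an ordinary annuity: PV = PMT × (1 − (1 + r)^(−n)) / r
Monthly rate r = 0.069/12 = 0.00575, n = 81
PV = $100.00 × (1 − (1 + 0.069/12)^(−81)) / (0.069/12)
PV = $100.00 × 64.608349
PV = $6,460.83

PV = PMT × (1-(1+r)^(-n))/r = $6,460.83


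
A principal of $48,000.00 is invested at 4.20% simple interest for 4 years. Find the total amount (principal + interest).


Total amount formula: A = P(1 + rt) = P + P·r·t
Interest: I = P × r × t = $48,000.00 × 0.042 × 4 = $8,064.00
A = P + I = $48,000.00 + $8,064.00 = $56,064.00

A = P + I = P(1 + rt) = $56,064.00


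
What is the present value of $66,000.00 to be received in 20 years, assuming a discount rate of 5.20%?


Present value formula: PV = FV / (1 + r)^t
PV = $66,000.00 / (1 + 0.052)^20
PV = $66,000.00 / 2.756226
PV = $23,945.79

PV = FV / (1 + r)^t = $23,945.79


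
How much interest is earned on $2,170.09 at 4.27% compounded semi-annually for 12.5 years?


Compound interest earned = final amount − principal.
A = P(1 + r/n)^(nt) = $2,170.09 × (1 + 0.0427/2)^(2 × 12.5) = $3,679.96
Interest = A − P = $3,679.96 − $2,170.09 = $1,509.87

Interest = A - P = $1,509.87


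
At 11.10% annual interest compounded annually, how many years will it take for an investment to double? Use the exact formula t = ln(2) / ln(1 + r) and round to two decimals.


Doubling condition: (1 + r)^t = 2
Take ln of both sides: t × ln(1 + r) = ln(2)
t = ln(2) / ln(1 + r)
t = 0.693147 / 0.105261
t = 6.59

t = ln(2) / ln(1 + r) = 6.59 years


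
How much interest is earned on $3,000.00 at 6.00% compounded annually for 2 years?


Compound interest earned = final amount − principal.
A = P(1 + r/n)^(nt) = $3,000.00 × (1 + 0.06/1)^(1 × 2) = $3,370.80
Interest = A − P = $3,370.80 − $3,000.00 = $370.80

Interest = A - P = $370.80


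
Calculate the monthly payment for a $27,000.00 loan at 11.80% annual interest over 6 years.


Loan payment formula: PMT = PV × r / (1 − (1 + r)^(−n))
Monthly rate r = 0.118/12 ≈ 0.00983333, n = 72 months
Denominator: 1 − (1 + 0.118/12)^(−72) = 0.505665
PMT = $27,000.00 × (0.118/12) / 0.505665
PMT = $525.05 per month

PMT = PV × r / (1-(1+r)^(-n)) = $525.05/month


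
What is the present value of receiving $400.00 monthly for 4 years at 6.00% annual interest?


Present value of an ordinary annuity: PV = PMT × (1 − (1 + r)^(−n)) / r
Monthly rate r = 0.06/12 = 0.005, n = 48
PV = $400.00 × (1 − (1 + 0.06/12)^(−48)) / (0.06/12)
PV = $400.00 × 42.580318
PV = $17,032.13

PV = PMT × (1-(1+r)^(-n))/r = $17,032.13


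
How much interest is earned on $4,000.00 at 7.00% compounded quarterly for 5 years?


Compound interest earned = final amount − principal.
A = P(1 + r/n)^(nt) = $4,000.00 × (1 + 0.07/4)^(4 × 5) = $5,659.11
Interest = A − P = $5,659.11 − $4,000.00 = $1,659.11

Interest = A - P = $1,659.11


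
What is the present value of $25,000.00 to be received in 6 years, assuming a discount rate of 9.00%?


Present value formula: PV = FV / (1 + r)^t
PV = $25,000.00 / (1 + 0.09)^6
PV = $25,000.00 / 1.677100
PV = $14,906.68

PV = FV / (1 + r)^t = $14,906.68


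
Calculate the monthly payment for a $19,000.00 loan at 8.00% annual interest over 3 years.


Loan payment formula: PMT = PV × r / (1 − (1 + r)^(−n))
Monthly rate r = 0.08/12 ≈ 0.00666667, n = 36 months
Denominator: 1 − (1 + 0.08/12)^(−36) = 0.212745
PMT = $19,000.00 × (0.08/12) / 0.212745
PMT = $595.39 per month

PMT = PV × r / (1-(1+r)^(-n)) = $595.39/month


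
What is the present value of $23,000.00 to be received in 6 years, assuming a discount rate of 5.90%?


Present value formula: PV = FV / (1 + r)^t
PV = $23,000.00 / (1 + 0.059)^6
PV = $23,000.00 / 1.410509
PV = $16,306.17

PV = FV / (1 + r)^t = $16,306.17


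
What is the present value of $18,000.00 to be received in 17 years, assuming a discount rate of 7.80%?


Present value formula: PV = FV / (1 + r)^t
PV = $18,000.00 / (1 + 0.078)^17
PV = $18,000.00 / 3.585246
PV = $5,020.58

PV = FV / (1 + r)^t = $5,020.58


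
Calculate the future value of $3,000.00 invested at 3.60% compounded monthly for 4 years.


Compound interest formula: A = P(1 + r/n)^(nt)
A = $3,000.00 × (1 + 0.036/12)^(12 × 4)
Growth factor: (1 + 0.036/12)^48 = 1.1546352
A = $3,000.00 × 1.1546352
A = $3,463.91

A = P(1 + r/n)^(nt) = $3,463.91


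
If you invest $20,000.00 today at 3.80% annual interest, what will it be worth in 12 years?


Future value formula: FV = PV × (1 + r)^t
FV = $20,000.00 × (1 + 0.038)^12
FV = $20,000.00 × 1.5644736
FV = $31,289.47

FV = PV × (1 + r)^t = $31,289.47


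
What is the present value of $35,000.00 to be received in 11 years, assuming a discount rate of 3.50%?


Present value formula: PV = FV / (1 + r)^t
PV = $35,000.00 / (1 + 0.035)^11
PV = $35,000.00 / 1.459970
PV = $23,973.10

PV = FV / (1 + r)^t = $23,973.10


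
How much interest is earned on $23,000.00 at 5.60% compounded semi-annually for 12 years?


Compound interest earned = final amount − principal.
A = P(1 + r/n)^(nt) = $23,000.00 × (1 + 0.056/2)^(2 × 12) = $44,623.39
Interest = A − P = $44,623.39 − $23,000.00 = $21,623.39

Interest = A - P = $21,623.39


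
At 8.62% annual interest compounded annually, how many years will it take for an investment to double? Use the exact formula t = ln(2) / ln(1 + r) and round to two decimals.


Doubling condition: (1 + r)^t = 2
Take ln of both sides: t × ln(1 + r) = ln(2)
t = ln(2) / ln(1 + r)
t = 0.693147 / 0.082685
t = 8.38

t = ln(2) / ln(1 + r) = 8.38 years


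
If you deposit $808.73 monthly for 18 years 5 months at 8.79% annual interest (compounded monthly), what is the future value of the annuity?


Future value of an ordinary annuity: FV = PMT × ((1 + r)^n − 1) / r
Monthly rate r = 0.0879/12 = 0.007325, n = 221
FV = $808.73 × ((1 + 0.0879/12)^221 − 1) / (0.0879/12)
FV = $808.73 × 548.459401
FV = $443,555.57

FV = PMT × ((1+r)^n - 1)/r = $443,555.57


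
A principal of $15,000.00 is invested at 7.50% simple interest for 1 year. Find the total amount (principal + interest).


Total amount formula: A = P(1 + rt) = P + P·r·t
Interest: I = P × r × t = $15,000.00 × 0.075 × 1 = $1,125.00
A = P + I = $15,000.00 + $1,125.00 = $16,125.00

A = P + I = P(1 + rt) = $16,125.00


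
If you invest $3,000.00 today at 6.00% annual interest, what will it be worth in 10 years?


Future value formula: FV = PV × (1 + r)^t
FV = $3,000.00 × (1 + 0.06)^10
FV = $3,000.00 × 1.790848
FV = $5,372.54

FV = PV × (1 + r)^t = $5,372.54


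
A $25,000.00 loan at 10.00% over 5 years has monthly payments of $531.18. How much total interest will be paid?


Total paid over the life of the loan = PMT × n.
Total paid = $531.18 × 60 = $31,870.80
Total interest = total paid − principal = $31,870.80 − $25,000.00 = $6,870.80

Total interest = (PMT × n) - PV = $6,870.80


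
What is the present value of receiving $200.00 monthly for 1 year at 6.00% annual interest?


Present value of an ordinary annuity: PV = PMT × (1 − (1 + r)^(−n)) / r
Monthly rate r = 0.06/12 = 0.005, n = 12
PV = $200.00 × (1 − (1 + 0.06/12)^(−12)) / (0.06/12)
PV = $200.00 × 11.618932
PV = $2,323.79

PV = PMT × (1-(1+r)^(-n))/r = $2,323.79


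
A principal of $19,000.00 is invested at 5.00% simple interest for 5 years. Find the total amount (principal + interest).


Total amount formula: A = P(1 + rt) = P + P·r·t
Interest: I = P × r × t = $19,000.00 × 0.05 × 5 = $4,750.00
A = P + I = $19,000.00 + $4,750.00 = $23,750.00

A = P + I = P(1 + rt) = $23,750.00


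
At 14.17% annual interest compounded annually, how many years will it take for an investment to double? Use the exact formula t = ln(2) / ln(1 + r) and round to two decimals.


Doubling condition: (1 + r)^t = 2
Take ln of both sides: t × ln(1 + r) = ln(2)
t = ln(2) / ln(1 + r)
t = 0.693147 / 0.132518
t = 5.23

t = ln(2) / ln(1 + r) = 5.23 years


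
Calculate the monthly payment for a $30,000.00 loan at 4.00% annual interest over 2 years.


Loan payment formula: PMT = PV × r / (1 − (1 + r)^(−n))
Monthly rate r = 0.04/12 ≈ 0.00333333, n = 24 months
Denominator: 1 − (1 + 0.04/12)^(−24) = 0.0767608
PMT = $30,000.00 × (0.04/12) / 0.0767608
PMT = $1,302.75 per month

PMT = PV × r / (1-(1+r)^(-n)) = $1,302.75/month


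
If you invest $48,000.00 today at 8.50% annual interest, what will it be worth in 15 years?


Future value formula: FV = PV × (1 + r)^t
FV = $48,000.00 × (1 + 0.085)^15
FV = $48,000.00 × 3.399743
FV = $163,187.66

FV = PV × (1 + r)^t = $163,187.66


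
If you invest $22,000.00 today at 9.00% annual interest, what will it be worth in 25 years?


Future value formula: FV = PV × (1 + r)^t
FV = $22,000.00 × (1 + 0.09)^25
FV = $22,000.00 × 8.62308066
FV = $189,707.77

FV = PV × (1 + r)^t = $189,707.77


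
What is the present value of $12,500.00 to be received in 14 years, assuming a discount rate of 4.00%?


Present value formula: PV = FV / (1 + r)^t
PV = $12,500.00 / (1 + 0.04)^14
PV = $12,500.00 / 1.731676
PV = $7,218.44

PV = FV / (1 + r)^t = $7,218.44


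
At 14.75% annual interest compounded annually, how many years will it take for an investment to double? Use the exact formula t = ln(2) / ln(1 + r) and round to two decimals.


Doubling condition: (1 + r)^t = 2
Take ln of both sides: t × ln(1 + r) = ln(2)
t = ln(2) / ln(1 + r)
t = 0.693147 / 0.137586
t = 5.04

t = ln(2) / ln(1 + r) = 5.04 years


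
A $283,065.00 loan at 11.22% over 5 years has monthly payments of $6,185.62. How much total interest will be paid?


Total paid over the life of the loan = PMT × n.
Total paid = $6,185.62 × 60 = $371,137.20
Total interest = total paid − principal = $371,137.20 − $283,065.00 = $88,072.20

Total interest = (PMT × n) - PV = $88,072.20


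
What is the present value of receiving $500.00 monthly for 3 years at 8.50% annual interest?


Present value of an ordinary annuity: PV = PMT × (1 − (1 + r)^(−n)) / r
Monthly rate r = 0.085/12 ≈ 0.00708333, n = 36
PV = $500.00 × (1 − (1 + 0.085/12)^(−36)) / (0.085/12)
PV = $500.00 × 31.678112
PV = $15,839.06

PV = PMT × (1-(1+r)^(-n))/r = $15,839.06


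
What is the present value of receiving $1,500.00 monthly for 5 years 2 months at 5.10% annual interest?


Present value of an ordinary annuity: PV = PMT × (1 − (1 + r)^(−n)) / r
Monthly rate r = 0.051/12 = 0.00425, n = 62
PV = $1,500.00 × (1 − (1 + 0.051/12)^(−62)) / (0.051/12)
PV = $1,500.00 × 54.403115
PV = $81,604.67

PV = PMT × (1-(1+r)^(-n))/r = $81,604.67


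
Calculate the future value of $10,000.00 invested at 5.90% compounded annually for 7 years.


Compound interest formula: A = P(1 + r/n)^(nt)
A = $10,000.00 × (1 + 0.059/1)^(1 × 7)
Growth factor: (1 + 0.059/1)^7 = 1.493729
A = $10,000.00 × 1.493729
A = $14,937.29

A = P(1 + r/n)^(nt) = $14,937.29


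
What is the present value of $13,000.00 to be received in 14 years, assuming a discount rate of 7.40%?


Present value formula: PV = FV / (1 + r)^t
PV = $13,000.00 / (1 + 0.074)^14
PV = $13,000.00 / 2.716814
PV = $4,785.02

PV = FV / (1 + r)^t = $4,785.02


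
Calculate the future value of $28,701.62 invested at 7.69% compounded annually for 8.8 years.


Compound interest formula: A = P(1 + r/n)^(nt)
A = $28,701.62 × (1 + 0.0769/1)^(1 × 8.8)
Growth factor: (1 + 0.0769/1)^8.8 = 1.919302
A = $28,701.62 × 1.919302
A = $55,087.08

A = P(1 + r/n)^(nt) = $55,087.08


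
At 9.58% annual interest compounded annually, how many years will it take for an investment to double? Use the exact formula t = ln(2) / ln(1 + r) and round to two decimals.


Doubling condition: (1 + r)^t = 2
Take ln of both sides: t × ln(1 + r) = ln(2)
t = ln(2) / ln(1 + r)
t = 0.693147 / 0.091485
t = 7.58

t = ln(2) / ln(1 + r) = 7.58 years


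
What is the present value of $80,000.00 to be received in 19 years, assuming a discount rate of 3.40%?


Present value formula: PV = FV / (1 + r)^t
PV = $80,000.00 / (1 + 0.034)^19
PV = $80,000.00 / 1.887514
PV = $42,383.79

PV = FV / (1 + r)^t = $42,383.79


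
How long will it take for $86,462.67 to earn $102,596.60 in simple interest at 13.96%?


Rearrange the simple interest formula for t:
I = P × r × t  ⇒  t = I / (P × r)
t = $102,596.60 / ($86,462.67 × 0.1396)
t = 8.5

t = I/(P×r) = 8.5 years


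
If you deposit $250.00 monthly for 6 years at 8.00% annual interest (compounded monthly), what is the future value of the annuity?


Future value of an ordinary annuity: FV = PMT × ((1 + r)^n − 1) / r
Monthly rate r = 0.08/12 ≈ 0.00666667, n = 72
FV = $250.00 × ((1 + 0.08/12)^72 − 1) / (0.08/12)
FV = $250.00 × 92.025325
FV = $23,006.33

FV = PMT × ((1+r)^n - 1)/r = $23,006.33


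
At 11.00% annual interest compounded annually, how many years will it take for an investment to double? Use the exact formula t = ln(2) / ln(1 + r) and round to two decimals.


Doubling condition: (1 + r)^t = 2
Take ln of both sides: t × ln(1 + r) = ln(2)
t = ln(2) / ln(1 + r)
t = 0.693147 / 0.104360
t = 6.64

t = ln(2) / ln(1 + r) = 6.64 years


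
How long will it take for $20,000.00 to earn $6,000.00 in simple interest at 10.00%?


Rearrange the simple interest formula for t:
I = P × r × t  ⇒  t = I / (P × r)
t = $6,000.00 / ($20,000.00 × 0.1)
t = 3

t = I/(P×r) = 3 years


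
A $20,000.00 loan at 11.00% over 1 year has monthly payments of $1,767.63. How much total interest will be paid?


Total paid over the life of the loan = PMT × n.
Total paid = $1,767.63 × 12 = $21,211.56
Total interest = total paid − principal = $21,211.56 − $20,000.00 = $1,211.56

Total interest = (PMT × n) - PV = $1,211.56


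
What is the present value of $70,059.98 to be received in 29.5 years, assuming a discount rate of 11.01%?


Present value formula: PV = FV / (1 + r)^t
PV = $70,059.98 / (1 + 0.1101)^29.5
PV = $70,059.98 / 21.786227
PV = $3,215.79

PV = FV / (1 + r)^t = $3,215.79


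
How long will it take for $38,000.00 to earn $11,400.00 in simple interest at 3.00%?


Rearrange the simple interest formula for t:
I = P × r × t  ⇒  t = I / (P × r)
t = $11,400.00 / ($38,000.00 × 0.03)
t = 10

t = I/(P×r) = 10 years


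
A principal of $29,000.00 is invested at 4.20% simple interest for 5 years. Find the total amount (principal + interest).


Total amount formula: A = P(1 + rt) = P + P·r·t
Interest: I = P × r × t = $29,000.00 × 0.042 × 5 = $6,090.00
A = P + I = $29,000.00 + $6,090.00 = $35,090.00

A = P + I = P(1 + rt) = $35,090.00


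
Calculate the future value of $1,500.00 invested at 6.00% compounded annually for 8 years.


Compound interest formula: A = P(1 + r/n)^(nt)
A = $1,500.00 × (1 + 0.06/1)^(1 × 8)
Growth factor: (1 + 0.06/1)^8 = 1.593848
A = $1,500.00 × 1.593848
A = $2,390.77

A = P(1 + r/n)^(nt) = $2,390.77


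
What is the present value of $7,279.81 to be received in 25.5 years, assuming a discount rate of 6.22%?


Present value formula: PV = FV / (1 + r)^t
PV = $7,279.81 / (1 + 0.0622)^25.5
PV = $7,279.81 / 4.658655
PV = $1,562.64

PV = FV / (1 + r)^t = $1,562.64


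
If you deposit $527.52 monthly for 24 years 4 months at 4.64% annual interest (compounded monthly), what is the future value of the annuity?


Future value of an ordinary annuity: FV = PMT × ((1 + r)^n − 1) / r
Monthly rate r = 0.0464/12 ≈ 0.00386667, n = 292
FV = $527.52 × ((1 + 0.0464/12)^292 − 1) / (0.0464/12)
FV = $527.52 × 539.493662
FV = $284,593.70

FV = PMT × ((1+r)^n - 1)/r = $284,593.70


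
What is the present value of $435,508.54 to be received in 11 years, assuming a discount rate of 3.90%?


Present value formula: PV = FV / (1 + r)^t
PV = $435,508.54 / (1 + 0.039)^11
PV = $435,508.54 / 1.5232494
PV = $285,907.57

PV = FV / (1 + r)^t = $285,907.57


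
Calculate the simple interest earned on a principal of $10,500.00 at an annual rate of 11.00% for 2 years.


Simple interest formula: I = P × r × t
I = $10,500.00 × 0.11 × 2
I = $2,310.00

I = P × r × t = $2,310.00


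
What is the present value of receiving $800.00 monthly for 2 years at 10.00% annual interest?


Present value of an ordinary annuity: PV = PMT × (1 − (1 + r)^(−n)) / r
Monthly rate r = 0.1/12 ≈ 0.00833333, n = 24
PV = $800.00 × (1 − (1 + 0.1/12)^(−24)) / (0.1/12)
PV = $800.00 × 21.670855
PV = $17,336.68

PV = PMT × (1-(1+r)^(-n))/r = $17,336.68


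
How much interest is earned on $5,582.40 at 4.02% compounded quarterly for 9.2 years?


Compound interest earned = final amount − principal.
A = P(1 + r/n)^(nt) = $5,582.40 × (1 + 0.0402/4)^(4 × 9.2) = $8,065.64
Interest = A − P = $8,065.64 − $5,582.40 = $2,483.24

Interest = A - P = $2,483.24


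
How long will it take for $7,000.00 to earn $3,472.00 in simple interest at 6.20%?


Rearrange the simple interest formula for t:
I = P × r × t  ⇒  t = I / (P × r)
t = $3,472.00 / ($7,000.00 × 0.062)
t = 8

t = I/(P×r) = 8 years


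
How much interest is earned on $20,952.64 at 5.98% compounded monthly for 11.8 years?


Compound interest earned = final amount − principal.
A = P(1 + r/n)^(nt) = $20,952.64 × (1 + 0.0598/12)^(12 × 11.8) = $42,357.79
Interest = A − P = $42,357.79 − $20,952.64 = $21,405.15

Interest = A - P = $21,405.15


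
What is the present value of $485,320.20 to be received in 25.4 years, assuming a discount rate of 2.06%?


Present value formula: PV = FV / (1 + r)^t
PV = $485,320.20 / (1 + 0.0206)^25.4
PV = $485,320.20 / 1.67853857
PV = $289,132.59

PV = FV / (1 + r)^t = $289,132.59


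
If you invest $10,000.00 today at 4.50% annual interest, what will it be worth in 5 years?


Future value formula: FV = PV × (1 + r)^t
FV = $10,000.00 × (1 + 0.045)^5
FV = $10,000.00 × 1.246182
FV = $12,461.82

FV = PV × (1 + r)^t = $12,461.82


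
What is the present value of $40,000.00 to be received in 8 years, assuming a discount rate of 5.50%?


Present value formula: PV = FV / (1 + r)^t
PV = $40,000.00 / (1 + 0.055)^8
PV = $40,000.00 / 1.534687
PV = $26,063.95

PV = FV / (1 + r)^t = $26,063.95


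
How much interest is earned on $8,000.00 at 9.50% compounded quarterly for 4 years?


Compound interest earned = final amount − principal.
A = P(1 + r/n)^(nt) = $8,000.00 × (1 + 0.095/4)^(4 × 4) = $11,646.42
Interest = A − P = $11,646.42 − $8,000.00 = $3,646.42

Interest = A - P = $3,646.42


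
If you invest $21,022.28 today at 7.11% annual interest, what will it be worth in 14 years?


Future value formula: FV = PV × (1 + r)^t
FV = $21,022.28 × (1 + 0.0711)^14
FV = $21,022.28 × 2.6158948
FV = $54,992.07

FV = PV × (1 + r)^t = $54,992.07


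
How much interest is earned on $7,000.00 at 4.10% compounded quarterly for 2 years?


Compound interest earned = final amount − principal.
A = P(1 + r/n)^(nt) = $7,000.00 × (1 + 0.041/4)^(4 × 2) = $7,595.02
Interest = A − P = $7,595.02 − $7,000.00 = $595.02

Interest = A - P = $595.02


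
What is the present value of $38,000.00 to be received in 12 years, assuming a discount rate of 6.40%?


Present value formula: PV = FV / (1 + r)^t
PV = $38,000.00 / (1 + 0.064)^12
PV = $38,000.00 / 2.105230
PV = $18,050.28

PV = FV / (1 + r)^t = $18,050.28


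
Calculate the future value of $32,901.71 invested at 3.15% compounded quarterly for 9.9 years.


Compound interest formula: A = P(1 + r/n)^(nt)
A = $32,901.71 × (1 + 0.0315/4)^(4 × 9.9)
Growth factor: (1 + 0.0315/4)^39.6 = 1.3642823
A = $32,901.71 × 1.3642823
A = $44,887.22

A = P(1 + r/n)^(nt) = $44,887.22


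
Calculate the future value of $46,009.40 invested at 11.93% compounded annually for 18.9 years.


Compound interest formula: A = P(1 + r/n)^(nt)
A = $46,009.40 × (1 + 0.1193/1)^(1 × 18.9)
Growth factor: (1 + 0.1193/1)^18.9 = 8.4156743
A = $46,009.40 × 8.4156743
A = $387,200.13

A = P(1 + r/n)^(nt) = $387,200.13


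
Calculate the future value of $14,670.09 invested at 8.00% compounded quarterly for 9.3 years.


Compound interest formula: A = P(1 + r/n)^(nt)
A = $14,670.09 × (1 + 0.08/4)^(4 × 9.3)
Growth factor: (1 + 0.08/4)^37.2 = 2.088942
A = $14,670.09 × 2.088942
A = $30,644.97

A = P(1 + r/n)^(nt) = $30,644.97


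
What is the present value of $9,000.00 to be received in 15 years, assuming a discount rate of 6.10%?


Present value formula: PV = FV / (1 + r)^t
PV = $9,000.00 / (1 + 0.061)^15
PV = $9,000.00 / 2.430697
PV = $3,702.64

PV = FV / (1 + r)^t = $3,702.64


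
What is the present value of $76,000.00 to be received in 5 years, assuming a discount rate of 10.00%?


Present value formula: PV = FV / (1 + r)^t
PV = $76,000.00 / (1 + 0.1)^5
PV = $76,000.00 / 1.610510
PV = $47,190.02

PV = FV / (1 + r)^t = $47,190.02


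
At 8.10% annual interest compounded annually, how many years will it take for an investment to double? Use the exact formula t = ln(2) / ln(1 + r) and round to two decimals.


Doubling condition: (1 + r)^t = 2
Take ln of both sides: t × ln(1 + r) = ln(2)
t = ln(2) / ln(1 + r)
t = 0.693147 / 0.077887
t = 8.90

t = ln(2) / ln(1 + r) = 8.90 years


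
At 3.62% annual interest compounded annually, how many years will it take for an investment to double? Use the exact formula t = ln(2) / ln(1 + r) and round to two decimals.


Doubling condition: (1 + r)^t = 2
Take ln of both sides: t × ln(1 + r) = ln(2)
t = ln(2) / ln(1 + r)
t = 0.693147 / 0.035560
t = 19.49

t = ln(2) / ln(1 + r) = 19.49 years


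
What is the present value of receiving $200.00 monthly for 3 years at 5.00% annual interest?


Present value of an ordinary annuity: PV = PMT × (1 − (1 + r)^(−n)) / r
Monthly rate r = 0.05/12 ≈ 0.00416667, n = 36
PV = $200.00 × (1 − (1 + 0.05/12)^(−36)) / (0.05/12)
PV = $200.00 × 33.365701
PV = $6,673.14

PV = PMT × (1-(1+r)^(-n))/r = $6,673.14


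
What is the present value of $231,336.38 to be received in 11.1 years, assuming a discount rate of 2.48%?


Present value formula: PV = FV / (1 + r)^t
PV = $231,336.38 / (1 + 0.0248)^11.1
PV = $231,336.38 / 1.3124845
PV = $176,258.37

PV = FV / (1 + r)^t = $176,258.37


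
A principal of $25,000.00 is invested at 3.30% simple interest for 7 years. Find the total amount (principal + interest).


Total amount formula: A = P(1 + rt) = P + P·r·t
Interest: I = P × r × t = $25,000.00 × 0.033 × 7 = $5,775.00
A = P + I = $25,000.00 + $5,775.00 = $30,775.00

A = P + I = P(1 + rt) = $30,775.00


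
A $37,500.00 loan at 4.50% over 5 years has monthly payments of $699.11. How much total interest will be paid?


Total paid over the life of the loan = PMT × n.
Total paid = $699.11 × 60 = $41,946.60
Total interest = total paid − principal = $41,946.60 − $37,500.00 = $4,446.60

Total interest = (PMT × n) - PV = $4,446.60


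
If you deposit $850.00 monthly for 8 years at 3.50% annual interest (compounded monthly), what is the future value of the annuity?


Future value of an ordinary annuity: FV = PMT × ((1 + r)^n − 1) / r
Monthly rate r = 0.035/12 ≈ 0.00291667, n = 96
FV = $850.00 × ((1 + 0.035/12)^96 − 1) / (0.035/12)
FV = $850.00 × 110.602523
FV = $94,012.14

FV = PMT × ((1+r)^n - 1)/r = $94,012.14


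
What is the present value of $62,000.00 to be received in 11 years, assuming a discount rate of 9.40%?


Present value formula: PV = FV / (1 + r)^t
PV = $62,000.00 / (1 + 0.094)^11
PV = $62,000.00 / 2.686523
PV = $23,078.16

PV = FV / (1 + r)^t = $23,078.16


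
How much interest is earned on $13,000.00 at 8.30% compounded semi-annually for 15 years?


Compound interest earned = final amount − principal.
A = P(1 + r/n)^(nt) = $13,000.00 × (1 + 0.083/2)^(2 × 15) = $44,027.25
Interest = A − P = $44,027.25 − $13,000.00 = $31,027.25

Interest = A - P = $31,027.25


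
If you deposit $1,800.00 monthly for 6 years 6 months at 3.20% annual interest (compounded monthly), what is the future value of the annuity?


Future value of an ordinary annuity: FV = PMT × ((1 + r)^n − 1) / r
Monthly rate r = 0.032/12 ≈ 0.00266667, n = 78
FV = $1,800.00 × ((1 + 0.032/12)^78 − 1) / (0.032/12)
FV = $1,800.00 × 86.577137
FV = $155,838.85

FV = PMT × ((1+r)^n - 1)/r = $155,838.85


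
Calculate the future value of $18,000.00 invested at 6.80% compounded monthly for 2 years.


Compound interest formula: A = P(1 + r/n)^(nt)
A = $18,000.00 × (1 + 0.068/12)^(12 × 2)
Growth factor: (1 + 0.068/12)^24 = 1.145242
A = $18,000.00 × 1.145242
A = $20,614.36

A = P(1 + r/n)^(nt) = $20,614.36


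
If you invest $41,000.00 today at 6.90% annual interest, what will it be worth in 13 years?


Future value formula: FV = PV × (1 + r)^t
FV = $41,000.00 × (1 + 0.069)^13
FV = $41,000.00 × 2.38073013
FV = $97,609.94

FV = PV × (1 + r)^t = $97,609.94


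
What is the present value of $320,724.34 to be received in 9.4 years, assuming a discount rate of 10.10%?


Present value formula: PV = FV / (1 + r)^t
PV = $320,724.34 / (1 + 0.101)^9.4
PV = $320,724.34 / 2.4705907
PV = $129,816.87

PV = FV / (1 + r)^t = $129,816.87


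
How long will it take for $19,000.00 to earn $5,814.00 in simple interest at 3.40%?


Rearrange the simple interest formula for t:
I = P × r × t  ⇒  t = I / (P × r)
t = $5,814.00 / ($19,000.00 × 0.034)
t = 9

t = I/(P×r) = 9 years


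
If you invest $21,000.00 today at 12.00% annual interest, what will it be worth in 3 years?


Future value formula: FV = PV × (1 + r)^t
FV = $21,000.00 × (1 + 0.12)^3
FV = $21,000.00 × 1.404928
FV = $29,503.49

FV = PV × (1 + r)^t = $29,503.49


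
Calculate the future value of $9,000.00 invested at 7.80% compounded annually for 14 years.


Compound interest formula: A = P(1 + r/n)^(nt)
A = $9,000.00 × (1 + 0.078/1)^(1 × 14)
Growth factor: (1 + 0.078/1)^14 = 2.861954
A = $9,000.00 × 2.861954
A = $25,757.59

A = P(1 + r/n)^(nt) = $25,757.59


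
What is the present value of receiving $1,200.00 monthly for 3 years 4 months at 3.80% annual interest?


Present value of an ordinary annuity: PV = PMT × (1 − (1 + r)^(−n)) / r
Monthly rate r = 0.038/12 ≈ 0.00316667, n = 40
PV = $1,200.00 × (1 − (1 + 0.038/12)^(−40)) / (0.038/12)
PV = $1,200.00 × 37.514640
PV = $45,017.57

PV = PMT × (1-(1+r)^(-n))/r = $45,017.57


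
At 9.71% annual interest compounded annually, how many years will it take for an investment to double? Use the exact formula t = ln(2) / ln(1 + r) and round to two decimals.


Doubling condition: (1 + r)^t = 2
Take ln of both sides: t × ln(1 + r) = ln(2)
t = ln(2) / ln(1 + r)
t = 0.693147 / 0.092670
t = 7.48

t = ln(2) / ln(1 + r) = 7.48 years


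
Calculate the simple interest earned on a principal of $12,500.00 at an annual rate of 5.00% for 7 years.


Simple interest formula: I = P × r × t
I = $12,500.00 × 0.05 × 7
I = $4,375.00

I = P × r × t = $4,375.00


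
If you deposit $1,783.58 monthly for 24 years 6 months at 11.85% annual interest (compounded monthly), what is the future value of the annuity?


Future value of an ordinary annuity: FV = PMT × ((1 + r)^n − 1) / r
Monthly rate r = 0.1185/12 = 0.009875, n = 294
FV = $1,783.58 × ((1 + 0.1185/12)^294 − 1) / (0.1185/12)
FV = $1,783.58 × 1719.036447
FV = $3,066,039.03

FV = PMT × ((1+r)^n - 1)/r = $3,066,039.03


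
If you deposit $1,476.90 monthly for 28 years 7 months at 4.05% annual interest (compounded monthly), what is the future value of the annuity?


Future value of an ordinary annuity: FV = PMT × ((1 + r)^n − 1) / r
Monthly rate r = 0.0405/12 = 0.003375, n = 343
FV = $1,476.90 × ((1 + 0.0405/12)^343 − 1) / (0.0405/12)
FV = $1,476.90 × 644.790945
FV = $952,291.75

FV = PMT × ((1+r)^n - 1)/r = $952,291.75


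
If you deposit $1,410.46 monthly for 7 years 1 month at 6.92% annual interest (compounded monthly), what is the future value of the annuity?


Future value of an ordinary annuity: FV = PMT × ((1 + r)^n − 1) / r
Monthly rate r = 0.0692/12 ≈ 0.00576667, n = 85
FV = $1,410.46 × ((1 + 0.0692/12)^85 − 1) / (0.0692/12)
FV = $1,410.46 × 109.299084
FV = $154,161.99

FV = PMT × ((1+r)^n - 1)/r = $154,161.99


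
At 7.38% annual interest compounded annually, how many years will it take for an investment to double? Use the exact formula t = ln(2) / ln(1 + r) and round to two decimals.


Doubling condition: (1 + r)^t = 2
Take ln of both sides: t × ln(1 + r) = ln(2)
t = ln(2) / ln(1 + r)
t = 0.693147 / 0.071204
t = 9.73

t = ln(2) / ln(1 + r) = 9.73 years


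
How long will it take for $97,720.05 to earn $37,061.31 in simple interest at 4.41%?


Rearrange the simple interest formula for t:
I = P × r × t  ⇒  t = I / (P × r)
t = $37,061.31 / ($97,720.05 × 0.0441)
t = 8.6

t = I/(P×r) = 8.6 years


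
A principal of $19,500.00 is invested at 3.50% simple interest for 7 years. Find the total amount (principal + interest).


Total amount formula: A = P(1 + rt) = P + P·r·t
Interest: I = P × r × t = $19,500.00 × 0.035 × 7 = $4,777.50
A = P + I = $19,500.00 + $4,777.50 = $24,277.50

A = P + I = P(1 + rt) = $24,277.50


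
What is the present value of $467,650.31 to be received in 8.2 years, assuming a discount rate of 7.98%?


Present value formula: PV = FV / (1 + r)^t
PV = $467,650.31 / (1 + 0.0798)^8.2
PV = $467,650.31 / 1.8767881
PV = $249,175.87

PV = FV / (1 + r)^t = $249,175.87
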